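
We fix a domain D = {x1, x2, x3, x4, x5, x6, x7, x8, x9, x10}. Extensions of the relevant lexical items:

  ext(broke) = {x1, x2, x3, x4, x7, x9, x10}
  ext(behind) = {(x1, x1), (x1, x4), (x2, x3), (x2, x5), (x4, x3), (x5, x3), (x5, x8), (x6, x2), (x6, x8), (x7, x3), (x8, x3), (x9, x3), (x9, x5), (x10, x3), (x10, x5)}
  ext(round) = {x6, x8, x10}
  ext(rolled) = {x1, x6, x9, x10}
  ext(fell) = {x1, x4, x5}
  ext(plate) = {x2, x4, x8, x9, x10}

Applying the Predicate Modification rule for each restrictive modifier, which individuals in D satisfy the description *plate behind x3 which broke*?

{x2, x4, x9, x10}

⟦behind x3⟧ = {x : ⟨x, x3⟩ ∈ ⟦behind⟧} = {x2, x4, x5, x7, x8, x9, x10}
⟦which broke⟧ = ⟦broke⟧ = {x1, x2, x3, x4, x7, x9, x10}
⟦plate⟧ = {x2, x4, x8, x9, x10}
… ∩ ⟦behind x3⟧ = {x2, x4, x8, x9, x10} ∩ {x2, x4, x5, x7, x8, x9, x10} = {x2, x4, x8, x9, x10}
… ∩ ⟦which broke⟧ = {x2, x4, x8, x9, x10} ∩ {x1, x2, x3, x4, x7, x9, x10} = {x2, x4, x9, x10}
So ⟦plate behind x3 which broke⟧ = {x2, x4, x9, x10}.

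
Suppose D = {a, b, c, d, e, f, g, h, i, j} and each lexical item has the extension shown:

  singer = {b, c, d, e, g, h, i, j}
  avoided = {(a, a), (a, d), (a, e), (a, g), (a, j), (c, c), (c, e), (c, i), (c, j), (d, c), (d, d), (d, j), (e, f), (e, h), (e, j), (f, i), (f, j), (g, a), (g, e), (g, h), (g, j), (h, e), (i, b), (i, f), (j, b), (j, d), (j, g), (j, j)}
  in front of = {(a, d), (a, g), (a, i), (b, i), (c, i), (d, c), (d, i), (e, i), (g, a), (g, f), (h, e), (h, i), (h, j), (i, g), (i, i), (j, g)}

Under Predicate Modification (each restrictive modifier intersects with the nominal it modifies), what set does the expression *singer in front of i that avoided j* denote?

⟦in front of i⟧ = {x : ⟨x, i⟩ ∈ ⟦in front of⟧} = {a, b, c, d, e, h, i}
⟦that avoided j⟧ = {x : ⟨x, j⟩ ∈ ⟦avoided⟧} = {a, c, d, e, f, g, j}
⟦singer⟧ = {b, c, d, e, g, h, i, j}
… ∩ ⟦in front of i⟧ = {b, c, d, e, g, h, i, j} ∩ {a, b, c, d, e, h, i} = {b, c, d, e, h, i}
… ∩ ⟦that avoided j⟧ = {b, c, d, e, h, i} ∩ {a, c, d, e, f, g, j} = {c, d, e}
So ⟦singer in front of i that avoided j⟧ = {c, d, e}.

{c, d, e}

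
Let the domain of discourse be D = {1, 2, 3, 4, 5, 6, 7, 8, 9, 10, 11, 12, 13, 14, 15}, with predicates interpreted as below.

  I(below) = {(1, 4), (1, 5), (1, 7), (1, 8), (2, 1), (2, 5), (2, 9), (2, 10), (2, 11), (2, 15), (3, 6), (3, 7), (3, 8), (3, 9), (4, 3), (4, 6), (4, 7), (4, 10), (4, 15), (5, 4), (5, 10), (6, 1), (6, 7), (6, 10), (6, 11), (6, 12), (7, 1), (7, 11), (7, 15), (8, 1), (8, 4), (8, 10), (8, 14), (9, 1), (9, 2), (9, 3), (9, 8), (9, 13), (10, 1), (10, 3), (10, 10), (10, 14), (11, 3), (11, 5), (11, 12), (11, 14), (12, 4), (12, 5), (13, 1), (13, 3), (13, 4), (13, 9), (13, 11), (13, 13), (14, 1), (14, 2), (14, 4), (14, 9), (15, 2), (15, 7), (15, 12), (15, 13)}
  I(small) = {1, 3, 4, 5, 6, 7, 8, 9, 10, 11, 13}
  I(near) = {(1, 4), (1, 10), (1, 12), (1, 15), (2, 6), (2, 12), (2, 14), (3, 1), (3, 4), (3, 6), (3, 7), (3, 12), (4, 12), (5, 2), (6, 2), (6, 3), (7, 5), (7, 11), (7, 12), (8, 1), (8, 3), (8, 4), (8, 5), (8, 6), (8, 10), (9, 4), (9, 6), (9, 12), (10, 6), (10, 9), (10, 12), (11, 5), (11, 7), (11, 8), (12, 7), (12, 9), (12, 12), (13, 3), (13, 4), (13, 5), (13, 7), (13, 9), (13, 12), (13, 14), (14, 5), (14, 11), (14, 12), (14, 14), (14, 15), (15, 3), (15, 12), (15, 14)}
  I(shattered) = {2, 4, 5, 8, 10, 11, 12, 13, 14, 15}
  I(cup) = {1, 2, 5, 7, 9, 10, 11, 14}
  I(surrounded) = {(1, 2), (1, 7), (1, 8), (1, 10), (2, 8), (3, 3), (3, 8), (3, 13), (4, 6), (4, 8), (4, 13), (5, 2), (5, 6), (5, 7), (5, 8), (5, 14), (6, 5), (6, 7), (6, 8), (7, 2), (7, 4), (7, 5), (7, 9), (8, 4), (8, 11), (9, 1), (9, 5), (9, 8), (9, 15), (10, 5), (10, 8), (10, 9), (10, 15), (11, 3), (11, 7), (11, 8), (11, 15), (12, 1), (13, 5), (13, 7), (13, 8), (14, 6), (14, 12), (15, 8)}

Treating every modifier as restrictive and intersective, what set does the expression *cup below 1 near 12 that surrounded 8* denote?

⟦below 1⟧ = {x : ⟨x, 1⟩ ∈ ⟦below⟧} = {2, 6, 7, 8, 9, 10, 13, 14}
⟦near 12⟧ = {x : ⟨x, 12⟩ ∈ ⟦near⟧} = {1, 2, 3, 4, 7, 9, 10, 12, 13, 14, 15}
⟦that surrounded 8⟧ = {x : ⟨x, 8⟩ ∈ ⟦surrounded⟧} = {1, 2, 3, 4, 5, 6, 9, 10, 11, 13, 15}
⟦cup⟧ = {1, 2, 5, 7, 9, 10, 11, 14}
… ∩ ⟦below 1⟧ = {1, 2, 5, 7, 9, 10, 11, 14} ∩ {2, 6, 7, 8, 9, 10, 13, 14} = {2, 7, 9, 10, 14}
… ∩ ⟦near 12⟧ = {2, 7, 9, 10, 14} ∩ {1, 2, 3, 4, 7, 9, 10, 12, 13, 14, 15} = {2, 7, 9, 10, 14}
… ∩ ⟦that surrounded 8⟧ = {2, 7, 9, 10, 14} ∩ {1, 2, 3, 4, 5, 6, 9, 10, 11, 13, 15} = {2, 9, 10}
So ⟦cup below 1 near 12 that surrounded 8⟧ = {2, 9, 10}.

{2, 9, 10}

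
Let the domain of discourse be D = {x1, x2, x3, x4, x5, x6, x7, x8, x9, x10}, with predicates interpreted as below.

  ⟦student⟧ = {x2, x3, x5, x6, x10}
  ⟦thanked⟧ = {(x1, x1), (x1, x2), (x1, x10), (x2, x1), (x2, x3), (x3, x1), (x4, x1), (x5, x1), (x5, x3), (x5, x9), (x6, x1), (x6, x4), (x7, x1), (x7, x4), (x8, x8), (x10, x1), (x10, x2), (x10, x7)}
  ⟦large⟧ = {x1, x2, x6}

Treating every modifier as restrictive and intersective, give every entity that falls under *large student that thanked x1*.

{x2, x6}

⟦that thanked x1⟧ = {x : ⟨x, x1⟩ ∈ ⟦thanked⟧} = {x1, x2, x3, x4, x5, x6, x7, x10}
⟦student⟧ = {x2, x3, x5, x6, x10}
… ∩ ⟦that thanked x1⟧ = {x2, x3, x5, x6, x10} ∩ {x1, x2, x3, x4, x5, x6, x7, x10} = {x2, x3, x5, x6, x10}
… ∩ ⟦large⟧ = {x2, x3, x5, x6, x10} ∩ {x1, x2, x6} = {x2, x6}
So ⟦large student that thanked x1⟧ = {x2, x6}.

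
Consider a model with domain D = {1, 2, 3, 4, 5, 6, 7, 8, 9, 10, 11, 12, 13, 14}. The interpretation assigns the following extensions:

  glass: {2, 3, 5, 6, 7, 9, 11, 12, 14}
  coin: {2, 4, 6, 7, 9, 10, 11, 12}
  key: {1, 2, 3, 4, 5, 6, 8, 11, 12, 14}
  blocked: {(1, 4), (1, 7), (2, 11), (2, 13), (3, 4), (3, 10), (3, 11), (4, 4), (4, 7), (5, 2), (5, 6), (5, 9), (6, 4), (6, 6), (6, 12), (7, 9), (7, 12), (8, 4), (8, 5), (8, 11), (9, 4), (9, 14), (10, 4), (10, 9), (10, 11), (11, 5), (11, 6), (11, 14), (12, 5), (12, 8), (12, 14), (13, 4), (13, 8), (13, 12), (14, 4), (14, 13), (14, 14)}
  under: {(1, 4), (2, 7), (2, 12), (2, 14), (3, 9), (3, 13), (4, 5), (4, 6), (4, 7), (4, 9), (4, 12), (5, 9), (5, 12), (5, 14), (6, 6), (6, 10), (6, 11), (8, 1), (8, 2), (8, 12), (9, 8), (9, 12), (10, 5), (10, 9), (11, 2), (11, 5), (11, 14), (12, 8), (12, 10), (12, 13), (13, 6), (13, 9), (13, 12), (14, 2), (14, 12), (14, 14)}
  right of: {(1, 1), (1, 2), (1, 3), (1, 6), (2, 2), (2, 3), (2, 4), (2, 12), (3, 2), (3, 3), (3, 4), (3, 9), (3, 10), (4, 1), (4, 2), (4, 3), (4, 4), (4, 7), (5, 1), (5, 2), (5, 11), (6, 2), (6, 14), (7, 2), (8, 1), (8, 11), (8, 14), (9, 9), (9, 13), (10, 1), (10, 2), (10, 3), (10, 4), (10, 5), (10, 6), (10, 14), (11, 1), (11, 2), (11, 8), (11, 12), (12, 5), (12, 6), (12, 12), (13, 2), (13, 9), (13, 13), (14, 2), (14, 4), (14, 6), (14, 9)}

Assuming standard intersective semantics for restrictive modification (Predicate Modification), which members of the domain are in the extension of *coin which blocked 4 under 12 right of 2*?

{4}

⟦which blocked 4⟧ = {x : ⟨x, 4⟩ ∈ ⟦blocked⟧} = {1, 3, 4, 6, 8, 9, 10, 13, 14}
⟦under 12⟧ = {x : ⟨x, 12⟩ ∈ ⟦under⟧} = {2, 4, 5, 8, 9, 13, 14}
⟦right of 2⟧ = {x : ⟨x, 2⟩ ∈ ⟦right of⟧} = {1, 2, 3, 4, 5, 6, 7, 10, 11, 13, 14}
⟦coin⟧ = {2, 4, 6, 7, 9, 10, 11, 12}
… ∩ ⟦which blocked 4⟧ = {2, 4, 6, 7, 9, 10, 11, 12} ∩ {1, 3, 4, 6, 8, 9, 10, 13, 14} = {4, 6, 9, 10}
… ∩ ⟦under 12⟧ = {4, 6, 9, 10} ∩ {2, 4, 5, 8, 9, 13, 14} = {4, 9}
… ∩ ⟦right of 2⟧ = {4, 9} ∩ {1, 2, 3, 4, 5, 6, 7, 10, 11, 13, 14} = {4}
So ⟦coin which blocked 4 under 12 right of 2⟧ = {4}.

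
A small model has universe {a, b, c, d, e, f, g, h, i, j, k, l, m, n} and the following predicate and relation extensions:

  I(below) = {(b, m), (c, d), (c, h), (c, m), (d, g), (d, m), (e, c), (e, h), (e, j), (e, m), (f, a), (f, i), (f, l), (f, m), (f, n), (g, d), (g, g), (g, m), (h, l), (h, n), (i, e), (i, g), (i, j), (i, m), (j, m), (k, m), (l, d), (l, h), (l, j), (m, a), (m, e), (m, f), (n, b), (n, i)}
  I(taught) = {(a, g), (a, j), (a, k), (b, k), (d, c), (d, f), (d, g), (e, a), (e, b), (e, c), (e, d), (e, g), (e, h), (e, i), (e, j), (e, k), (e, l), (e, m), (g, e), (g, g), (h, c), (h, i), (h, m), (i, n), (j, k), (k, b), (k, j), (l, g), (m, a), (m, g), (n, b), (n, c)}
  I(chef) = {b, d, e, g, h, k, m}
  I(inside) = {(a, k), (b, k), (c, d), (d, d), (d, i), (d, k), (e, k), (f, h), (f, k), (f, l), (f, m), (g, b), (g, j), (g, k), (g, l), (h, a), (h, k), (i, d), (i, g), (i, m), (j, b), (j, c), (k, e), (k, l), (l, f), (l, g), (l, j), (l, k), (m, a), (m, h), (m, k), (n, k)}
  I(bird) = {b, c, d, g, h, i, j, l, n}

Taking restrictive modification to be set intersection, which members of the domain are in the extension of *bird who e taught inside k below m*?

⟦who e taught⟧ = {x : ⟨e, x⟩ ∈ ⟦taught⟧} = {a, b, c, d, g, h, i, j, k, l, m}
⟦inside k⟧ = {x : ⟨x, k⟩ ∈ ⟦inside⟧} = {a, b, d, e, f, g, h, l, m, n}
⟦below m⟧ = {x : ⟨x, m⟩ ∈ ⟦below⟧} = {b, c, d, e, f, g, i, j, k}
⟦bird⟧ = {b, c, d, g, h, i, j, l, n}
… ∩ ⟦who e taught⟧ = {b, c, d, g, h, i, j, l, n} ∩ {a, b, c, d, g, h, i, j, k, l, m} = {b, c, d, g, h, i, j, l}
… ∩ ⟦inside k⟧ = {b, c, d, g, h, i, j, l} ∩ {a, b, d, e, f, g, h, l, m, n} = {b, d, g, h, l}
… ∩ ⟦below m⟧ = {b, d, g, h, l} ∩ {b, c, d, e, f, g, i, j, k} = {b, d, g}
So ⟦bird who e taught inside k below m⟧ = {b, d, g}.

{b, d, g}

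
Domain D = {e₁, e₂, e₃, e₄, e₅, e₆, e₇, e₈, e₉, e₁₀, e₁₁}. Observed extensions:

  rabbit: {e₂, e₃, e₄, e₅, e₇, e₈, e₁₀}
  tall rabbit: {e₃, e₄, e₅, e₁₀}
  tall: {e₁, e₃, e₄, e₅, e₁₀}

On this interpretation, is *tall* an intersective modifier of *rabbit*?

yes

⟦tall⟧ ∩ ⟦rabbit⟧ = {e₁, e₃, e₄, e₅, e₁₀} ∩ {e₂, e₃, e₄, e₅, e₇, e₈, e₁₀} = {e₃, e₄, e₅, e₁₀}
Observed ⟦tall rabbit⟧ = {e₃, e₄, e₅, e₁₀}.
These coincide, so the modifier is intersective here.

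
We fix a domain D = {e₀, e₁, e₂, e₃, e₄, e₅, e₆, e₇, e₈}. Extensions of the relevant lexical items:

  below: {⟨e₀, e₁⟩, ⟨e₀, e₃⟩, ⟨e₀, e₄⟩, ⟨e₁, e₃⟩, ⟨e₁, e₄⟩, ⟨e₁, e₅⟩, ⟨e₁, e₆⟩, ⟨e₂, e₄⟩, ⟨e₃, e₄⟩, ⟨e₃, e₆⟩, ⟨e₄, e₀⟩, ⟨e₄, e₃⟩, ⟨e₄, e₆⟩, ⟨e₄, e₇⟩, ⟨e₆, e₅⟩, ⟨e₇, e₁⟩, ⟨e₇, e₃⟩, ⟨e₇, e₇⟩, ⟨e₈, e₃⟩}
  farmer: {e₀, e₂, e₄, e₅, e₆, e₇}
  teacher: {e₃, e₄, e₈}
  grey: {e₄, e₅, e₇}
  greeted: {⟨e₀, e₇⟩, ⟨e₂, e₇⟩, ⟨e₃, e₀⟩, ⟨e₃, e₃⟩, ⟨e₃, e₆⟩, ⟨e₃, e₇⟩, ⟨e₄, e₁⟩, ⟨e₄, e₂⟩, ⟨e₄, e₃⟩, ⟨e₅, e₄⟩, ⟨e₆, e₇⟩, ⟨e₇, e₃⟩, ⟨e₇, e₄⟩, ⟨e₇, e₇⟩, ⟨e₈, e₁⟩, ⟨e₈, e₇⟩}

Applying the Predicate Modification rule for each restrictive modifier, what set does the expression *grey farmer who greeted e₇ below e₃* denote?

{e₇}

⟦who greeted e₇⟧ = {x : ⟨x, e₇⟩ ∈ ⟦greeted⟧} = {e₀, e₂, e₃, e₆, e₇, e₈}
⟦below e₃⟧ = {x : ⟨x, e₃⟩ ∈ ⟦below⟧} = {e₀, e₁, e₄, e₇, e₈}
⟦farmer⟧ = {e₀, e₂, e₄, e₅, e₆, e₇}
… ∩ ⟦who greeted e₇⟧ = {e₀, e₂, e₄, e₅, e₆, e₇} ∩ {e₀, e₂, e₃, e₆, e₇, e₈} = {e₀, e₂, e₆, e₇}
… ∩ ⟦below e₃⟧ = {e₀, e₂, e₆, e₇} ∩ {e₀, e₁, e₄, e₇, e₈} = {e₀, e₇}
… ∩ ⟦grey⟧ = {e₀, e₇} ∩ {e₄, e₅, e₇} = {e₇}
So ⟦grey farmer who greeted e₇ below e₃⟧ = {e₇}.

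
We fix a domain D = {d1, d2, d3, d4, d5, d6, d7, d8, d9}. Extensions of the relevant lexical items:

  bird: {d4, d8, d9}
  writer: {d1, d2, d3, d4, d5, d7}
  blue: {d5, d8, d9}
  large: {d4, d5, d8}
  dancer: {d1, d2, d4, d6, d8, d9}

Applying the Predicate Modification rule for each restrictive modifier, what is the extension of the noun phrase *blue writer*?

{d5}

⟦writer⟧ = {d1, d2, d3, d4, d5, d7}
… ∩ ⟦blue⟧ = {d1, d2, d3, d4, d5, d7} ∩ {d5, d8, d9} = {d5}
So ⟦blue writer⟧ = {d5}.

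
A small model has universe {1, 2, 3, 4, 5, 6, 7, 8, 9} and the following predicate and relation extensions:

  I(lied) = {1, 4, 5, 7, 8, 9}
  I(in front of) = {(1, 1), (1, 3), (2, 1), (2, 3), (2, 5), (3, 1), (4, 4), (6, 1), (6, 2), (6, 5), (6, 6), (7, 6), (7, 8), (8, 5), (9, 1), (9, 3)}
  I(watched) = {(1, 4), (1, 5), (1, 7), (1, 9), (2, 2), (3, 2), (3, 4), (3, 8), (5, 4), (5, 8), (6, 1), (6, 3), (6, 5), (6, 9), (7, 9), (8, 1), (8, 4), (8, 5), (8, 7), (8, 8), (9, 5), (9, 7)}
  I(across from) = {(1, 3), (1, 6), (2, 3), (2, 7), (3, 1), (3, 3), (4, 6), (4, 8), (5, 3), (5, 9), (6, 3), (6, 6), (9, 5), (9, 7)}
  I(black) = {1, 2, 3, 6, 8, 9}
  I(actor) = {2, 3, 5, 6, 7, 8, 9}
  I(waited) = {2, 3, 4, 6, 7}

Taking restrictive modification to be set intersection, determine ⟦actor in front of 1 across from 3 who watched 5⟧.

⟦in front of 1⟧ = {x : ⟨x, 1⟩ ∈ ⟦in front of⟧} = {1, 2, 3, 6, 9}
⟦across from 3⟧ = {x : ⟨x, 3⟩ ∈ ⟦across from⟧} = {1, 2, 3, 5, 6}
⟦who watched 5⟧ = {x : ⟨x, 5⟩ ∈ ⟦watched⟧} = {1, 6, 8, 9}
⟦actor⟧ = {2, 3, 5, 6, 7, 8, 9}
… ∩ ⟦in front of 1⟧ = {2, 3, 5, 6, 7, 8, 9} ∩ {1, 2, 3, 6, 9} = {2, 3, 6, 9}
… ∩ ⟦across from 3⟧ = {2, 3, 6, 9} ∩ {1, 2, 3, 5, 6} = {2, 3, 6}
… ∩ ⟦who watched 5⟧ = {2, 3, 6} ∩ {1, 6, 8, 9} = {6}
So ⟦actor in front of 1 across from 3 who watched 5⟧ = {6}.

{6}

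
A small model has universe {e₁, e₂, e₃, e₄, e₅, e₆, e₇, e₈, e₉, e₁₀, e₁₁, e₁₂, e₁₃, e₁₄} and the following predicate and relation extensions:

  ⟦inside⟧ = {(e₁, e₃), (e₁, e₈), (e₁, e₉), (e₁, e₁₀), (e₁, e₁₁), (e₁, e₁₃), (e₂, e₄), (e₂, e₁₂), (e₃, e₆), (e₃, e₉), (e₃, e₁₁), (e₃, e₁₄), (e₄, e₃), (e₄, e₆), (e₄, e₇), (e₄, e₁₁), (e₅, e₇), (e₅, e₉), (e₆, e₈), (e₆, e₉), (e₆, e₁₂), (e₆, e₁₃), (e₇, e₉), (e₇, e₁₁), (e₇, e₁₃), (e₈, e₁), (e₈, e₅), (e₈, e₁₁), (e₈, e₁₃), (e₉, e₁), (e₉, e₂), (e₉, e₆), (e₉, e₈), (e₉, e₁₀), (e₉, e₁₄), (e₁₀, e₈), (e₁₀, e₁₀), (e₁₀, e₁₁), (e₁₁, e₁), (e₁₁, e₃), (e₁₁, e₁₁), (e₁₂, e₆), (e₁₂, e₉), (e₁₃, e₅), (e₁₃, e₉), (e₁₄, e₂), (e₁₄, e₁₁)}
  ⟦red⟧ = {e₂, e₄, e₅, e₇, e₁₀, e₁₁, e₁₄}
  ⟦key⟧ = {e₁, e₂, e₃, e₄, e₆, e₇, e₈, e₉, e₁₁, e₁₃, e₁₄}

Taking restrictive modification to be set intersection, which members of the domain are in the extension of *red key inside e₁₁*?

{e₄, e₇, e₁₁, e₁₄}

⟦inside e₁₁⟧ = {x : ⟨x, e₁₁⟩ ∈ ⟦inside⟧} = {e₁, e₃, e₄, e₇, e₈, e₁₀, e₁₁, e₁₄}
⟦key⟧ = {e₁, e₂, e₃, e₄, e₆, e₇, e₈, e₉, e₁₁, e₁₃, e₁₄}
… ∩ ⟦inside e₁₁⟧ = {e₁, e₂, e₃, e₄, e₆, e₇, e₈, e₉, e₁₁, e₁₃, e₁₄} ∩ {e₁, e₃, e₄, e₇, e₈, e₁₀, e₁₁, e₁₄} = {e₁, e₃, e₄, e₇, e₈, e₁₁, e₁₄}
… ∩ ⟦red⟧ = {e₁, e₃, e₄, e₇, e₈, e₁₁, e₁₄} ∩ {e₂, e₄, e₅, e₇, e₁₀, e₁₁, e₁₄} = {e₄, e₇, e₁₁, e₁₄}
So ⟦red key inside e₁₁⟧ = {e₄, e₇, e₁₁, e₁₄}.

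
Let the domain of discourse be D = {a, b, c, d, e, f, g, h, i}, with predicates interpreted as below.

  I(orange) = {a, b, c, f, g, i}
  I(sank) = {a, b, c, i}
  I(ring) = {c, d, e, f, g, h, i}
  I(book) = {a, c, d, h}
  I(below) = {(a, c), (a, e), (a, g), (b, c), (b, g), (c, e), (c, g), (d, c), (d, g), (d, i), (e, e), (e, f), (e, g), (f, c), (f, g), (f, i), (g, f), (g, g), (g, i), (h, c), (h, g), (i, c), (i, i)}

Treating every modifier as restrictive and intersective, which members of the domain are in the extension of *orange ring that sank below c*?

⟦that sank⟧ = ⟦sank⟧ = {a, b, c, i}
⟦below c⟧ = {x : ⟨x, c⟩ ∈ ⟦below⟧} = {a, b, d, f, h, i}
⟦ring⟧ = {c, d, e, f, g, h, i}
… ∩ ⟦that sank⟧ = {c, d, e, f, g, h, i} ∩ {a, b, c, i} = {c, i}
… ∩ ⟦below c⟧ = {c, i} ∩ {a, b, d, f, h, i} = {i}
… ∩ ⟦orange⟧ = {i} ∩ {a, b, c, f, g, i} = {i}
So ⟦orange ring that sank below c⟧ = {i}.

{i}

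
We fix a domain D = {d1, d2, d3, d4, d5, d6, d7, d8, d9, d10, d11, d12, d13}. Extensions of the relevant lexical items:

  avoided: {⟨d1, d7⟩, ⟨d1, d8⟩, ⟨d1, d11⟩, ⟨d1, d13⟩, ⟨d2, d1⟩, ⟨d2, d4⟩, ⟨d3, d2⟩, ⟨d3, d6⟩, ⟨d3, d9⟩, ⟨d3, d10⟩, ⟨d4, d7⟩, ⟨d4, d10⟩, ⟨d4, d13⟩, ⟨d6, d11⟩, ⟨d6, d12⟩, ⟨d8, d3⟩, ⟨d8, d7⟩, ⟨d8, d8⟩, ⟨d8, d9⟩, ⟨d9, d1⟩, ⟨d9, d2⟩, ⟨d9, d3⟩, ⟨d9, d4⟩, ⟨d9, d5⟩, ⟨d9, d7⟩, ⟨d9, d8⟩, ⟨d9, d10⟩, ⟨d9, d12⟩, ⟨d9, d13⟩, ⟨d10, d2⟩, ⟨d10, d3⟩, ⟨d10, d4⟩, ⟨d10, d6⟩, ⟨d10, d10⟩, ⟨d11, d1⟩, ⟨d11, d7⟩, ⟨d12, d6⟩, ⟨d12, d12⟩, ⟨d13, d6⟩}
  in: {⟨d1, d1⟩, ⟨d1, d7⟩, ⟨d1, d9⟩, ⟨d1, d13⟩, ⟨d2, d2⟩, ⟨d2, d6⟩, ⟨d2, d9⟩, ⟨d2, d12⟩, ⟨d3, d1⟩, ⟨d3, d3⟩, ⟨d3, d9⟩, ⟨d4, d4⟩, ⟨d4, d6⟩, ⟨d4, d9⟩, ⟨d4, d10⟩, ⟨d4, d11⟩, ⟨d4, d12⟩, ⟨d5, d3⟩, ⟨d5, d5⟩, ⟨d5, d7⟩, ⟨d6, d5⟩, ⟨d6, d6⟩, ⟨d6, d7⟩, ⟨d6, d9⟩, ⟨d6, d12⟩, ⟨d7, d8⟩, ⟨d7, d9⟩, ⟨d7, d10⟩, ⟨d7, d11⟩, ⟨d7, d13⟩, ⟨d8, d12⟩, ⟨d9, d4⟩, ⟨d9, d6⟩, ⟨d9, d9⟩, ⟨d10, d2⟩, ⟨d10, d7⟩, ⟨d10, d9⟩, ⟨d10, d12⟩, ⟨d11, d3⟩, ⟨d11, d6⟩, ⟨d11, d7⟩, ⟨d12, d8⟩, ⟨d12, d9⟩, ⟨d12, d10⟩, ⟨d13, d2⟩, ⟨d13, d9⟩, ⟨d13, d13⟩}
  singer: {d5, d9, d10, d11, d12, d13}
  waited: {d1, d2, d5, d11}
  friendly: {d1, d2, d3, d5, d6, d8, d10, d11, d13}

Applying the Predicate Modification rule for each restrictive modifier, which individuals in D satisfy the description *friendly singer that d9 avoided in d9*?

{d10, d13}

⟦that d9 avoided⟧ = {x : ⟨d9, x⟩ ∈ ⟦avoided⟧} = {d1, d2, d3, d4, d5, d7, d8, d10, d12, d13}
⟦in d9⟧ = {x : ⟨x, d9⟩ ∈ ⟦in⟧} = {d1, d2, d3, d4, d6, d7, d9, d10, d12, d13}
⟦singer⟧ = {d5, d9, d10, d11, d12, d13}
… ∩ ⟦that d9 avoided⟧ = {d5, d9, d10, d11, d12, d13} ∩ {d1, d2, d3, d4, d5, d7, d8, d10, d12, d13} = {d5, d10, d12, d13}
… ∩ ⟦in d9⟧ = {d5, d10, d12, d13} ∩ {d1, d2, d3, d4, d6, d7, d9, d10, d12, d13} = {d10, d12, d13}
… ∩ ⟦friendly⟧ = {d10, d12, d13} ∩ {d1, d2, d3, d5, d6, d8, d10, d11, d13} = {d10, d13}
So ⟦friendly singer that d9 avoided in d9⟧ = {d10, d13}.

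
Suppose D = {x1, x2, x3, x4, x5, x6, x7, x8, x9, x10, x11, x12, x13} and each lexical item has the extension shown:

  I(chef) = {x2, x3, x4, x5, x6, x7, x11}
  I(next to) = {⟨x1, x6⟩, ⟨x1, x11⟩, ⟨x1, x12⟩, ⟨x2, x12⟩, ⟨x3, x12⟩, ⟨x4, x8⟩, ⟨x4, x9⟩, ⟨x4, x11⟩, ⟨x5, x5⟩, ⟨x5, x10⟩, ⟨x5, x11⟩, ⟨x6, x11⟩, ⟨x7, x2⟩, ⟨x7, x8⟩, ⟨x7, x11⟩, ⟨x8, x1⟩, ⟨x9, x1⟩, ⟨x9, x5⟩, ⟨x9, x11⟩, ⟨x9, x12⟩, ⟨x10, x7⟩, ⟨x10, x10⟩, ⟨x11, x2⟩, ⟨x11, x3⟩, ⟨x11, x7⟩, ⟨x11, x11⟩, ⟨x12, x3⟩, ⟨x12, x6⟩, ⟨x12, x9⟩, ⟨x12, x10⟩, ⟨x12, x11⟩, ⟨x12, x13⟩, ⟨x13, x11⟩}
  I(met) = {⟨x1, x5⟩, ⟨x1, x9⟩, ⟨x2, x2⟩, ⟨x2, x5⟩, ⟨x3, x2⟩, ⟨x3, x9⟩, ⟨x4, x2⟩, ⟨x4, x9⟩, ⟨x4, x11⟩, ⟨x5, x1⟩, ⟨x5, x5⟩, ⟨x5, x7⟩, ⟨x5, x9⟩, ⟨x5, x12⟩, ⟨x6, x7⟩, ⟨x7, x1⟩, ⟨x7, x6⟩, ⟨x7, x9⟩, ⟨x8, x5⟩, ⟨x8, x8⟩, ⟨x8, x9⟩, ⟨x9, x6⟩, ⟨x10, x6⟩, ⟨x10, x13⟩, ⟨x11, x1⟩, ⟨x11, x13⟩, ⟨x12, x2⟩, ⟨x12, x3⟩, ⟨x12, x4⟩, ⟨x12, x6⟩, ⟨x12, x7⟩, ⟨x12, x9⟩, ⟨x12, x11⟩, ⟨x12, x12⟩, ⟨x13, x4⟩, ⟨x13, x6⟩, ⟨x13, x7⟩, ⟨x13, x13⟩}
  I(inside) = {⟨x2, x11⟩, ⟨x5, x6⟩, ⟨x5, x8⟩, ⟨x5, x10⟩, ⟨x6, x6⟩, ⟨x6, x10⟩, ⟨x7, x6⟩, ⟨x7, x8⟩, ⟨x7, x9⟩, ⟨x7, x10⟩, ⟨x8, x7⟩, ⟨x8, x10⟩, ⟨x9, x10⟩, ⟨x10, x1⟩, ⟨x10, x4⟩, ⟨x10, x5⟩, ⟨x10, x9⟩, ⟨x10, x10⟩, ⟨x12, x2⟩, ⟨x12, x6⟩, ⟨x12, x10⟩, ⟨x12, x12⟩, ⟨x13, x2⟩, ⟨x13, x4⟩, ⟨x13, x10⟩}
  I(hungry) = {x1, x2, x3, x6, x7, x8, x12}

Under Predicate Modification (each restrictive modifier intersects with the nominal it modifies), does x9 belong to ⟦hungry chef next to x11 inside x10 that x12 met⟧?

no

⟦next to x11⟧ = {x : ⟨x, x11⟩ ∈ ⟦next to⟧} = {x1, x4, x5, x6, x7, x9, x11, x12, x13}
⟦inside x10⟧ = {x : ⟨x, x10⟩ ∈ ⟦inside⟧} = {x5, x6, x7, x8, x9, x10, x12, x13}
⟦that x12 met⟧ = {x : ⟨x12, x⟩ ∈ ⟦met⟧} = {x2, x3, x4, x6, x7, x9, x11, x12}
⟦chef⟧ = {x2, x3, x4, x5, x6, x7, x11}
… ∩ ⟦next to x11⟧ = {x2, x3, x4, x5, x6, x7, x11} ∩ {x1, x4, x5, x6, x7, x9, x11, x12, x13} = {x4, x5, x6, x7, x11}
… ∩ ⟦inside x10⟧ = {x4, x5, x6, x7, x11} ∩ {x5, x6, x7, x8, x9, x10, x12, x13} = {x5, x6, x7}
… ∩ ⟦that x12 met⟧ = {x5, x6, x7} ∩ {x2, x3, x4, x6, x7, x9, x11, x12} = {x6, x7}
… ∩ ⟦hungry⟧ = {x6, x7} ∩ {x1, x2, x3, x6, x7, x8, x12} = {x6, x7}
⟦hungry chef next to x11 inside x10 that x12 met⟧ = {x6, x7}; x9 ∉ this set.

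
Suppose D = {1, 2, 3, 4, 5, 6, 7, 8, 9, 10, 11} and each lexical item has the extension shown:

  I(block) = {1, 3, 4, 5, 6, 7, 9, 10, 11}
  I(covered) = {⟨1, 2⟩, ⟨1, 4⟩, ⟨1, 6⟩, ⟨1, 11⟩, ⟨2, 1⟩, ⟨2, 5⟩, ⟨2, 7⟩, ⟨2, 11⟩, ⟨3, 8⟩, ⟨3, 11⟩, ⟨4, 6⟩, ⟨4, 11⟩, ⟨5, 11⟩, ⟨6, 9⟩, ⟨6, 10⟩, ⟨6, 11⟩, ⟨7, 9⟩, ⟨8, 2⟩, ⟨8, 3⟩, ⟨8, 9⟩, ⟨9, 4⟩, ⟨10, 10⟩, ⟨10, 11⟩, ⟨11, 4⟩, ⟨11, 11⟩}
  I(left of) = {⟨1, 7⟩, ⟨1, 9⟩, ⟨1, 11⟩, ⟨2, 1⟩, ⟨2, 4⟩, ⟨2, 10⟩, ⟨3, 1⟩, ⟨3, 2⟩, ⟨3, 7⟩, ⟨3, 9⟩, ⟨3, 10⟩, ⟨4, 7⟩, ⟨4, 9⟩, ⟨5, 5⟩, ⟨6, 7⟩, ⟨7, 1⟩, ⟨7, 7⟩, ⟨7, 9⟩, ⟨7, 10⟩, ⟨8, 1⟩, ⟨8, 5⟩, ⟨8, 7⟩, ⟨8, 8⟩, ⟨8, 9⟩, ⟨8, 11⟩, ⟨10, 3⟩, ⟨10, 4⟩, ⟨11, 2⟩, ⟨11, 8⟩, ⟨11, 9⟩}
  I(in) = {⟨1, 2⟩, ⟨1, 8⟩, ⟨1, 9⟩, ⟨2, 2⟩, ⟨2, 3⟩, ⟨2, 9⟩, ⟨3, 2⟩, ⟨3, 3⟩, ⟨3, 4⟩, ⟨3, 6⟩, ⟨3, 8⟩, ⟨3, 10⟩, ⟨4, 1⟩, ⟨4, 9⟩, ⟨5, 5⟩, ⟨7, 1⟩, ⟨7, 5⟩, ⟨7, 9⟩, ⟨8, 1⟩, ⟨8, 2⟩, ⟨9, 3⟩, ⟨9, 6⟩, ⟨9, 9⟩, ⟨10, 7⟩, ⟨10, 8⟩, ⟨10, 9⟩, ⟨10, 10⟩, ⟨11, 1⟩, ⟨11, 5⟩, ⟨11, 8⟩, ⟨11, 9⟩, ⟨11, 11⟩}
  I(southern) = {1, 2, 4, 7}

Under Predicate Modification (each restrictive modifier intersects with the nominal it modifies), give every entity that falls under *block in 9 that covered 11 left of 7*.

⟦in 9⟧ = {x : ⟨x, 9⟩ ∈ ⟦in⟧} = {1, 2, 4, 7, 9, 10, 11}
⟦that covered 11⟧ = {x : ⟨x, 11⟩ ∈ ⟦covered⟧} = {1, 2, 3, 4, 5, 6, 10, 11}
⟦left of 7⟧ = {x : ⟨x, 7⟩ ∈ ⟦left of⟧} = {1, 3, 4, 6, 7, 8}
⟦block⟧ = {1, 3, 4, 5, 6, 7, 9, 10, 11}
… ∩ ⟦in 9⟧ = {1, 3, 4, 5, 6, 7, 9, 10, 11} ∩ {1, 2, 4, 7, 9, 10, 11} = {1, 4, 7, 9, 10, 11}
… ∩ ⟦that covered 11⟧ = {1, 4, 7, 9, 10, 11} ∩ {1, 2, 3, 4, 5, 6, 10, 11} = {1, 4, 10, 11}
… ∩ ⟦left of 7⟧ = {1, 4, 10, 11} ∩ {1, 3, 4, 6, 7, 8} = {1, 4}
So ⟦block in 9 that covered 11 left of 7⟧ = {1, 4}.

{1, 4}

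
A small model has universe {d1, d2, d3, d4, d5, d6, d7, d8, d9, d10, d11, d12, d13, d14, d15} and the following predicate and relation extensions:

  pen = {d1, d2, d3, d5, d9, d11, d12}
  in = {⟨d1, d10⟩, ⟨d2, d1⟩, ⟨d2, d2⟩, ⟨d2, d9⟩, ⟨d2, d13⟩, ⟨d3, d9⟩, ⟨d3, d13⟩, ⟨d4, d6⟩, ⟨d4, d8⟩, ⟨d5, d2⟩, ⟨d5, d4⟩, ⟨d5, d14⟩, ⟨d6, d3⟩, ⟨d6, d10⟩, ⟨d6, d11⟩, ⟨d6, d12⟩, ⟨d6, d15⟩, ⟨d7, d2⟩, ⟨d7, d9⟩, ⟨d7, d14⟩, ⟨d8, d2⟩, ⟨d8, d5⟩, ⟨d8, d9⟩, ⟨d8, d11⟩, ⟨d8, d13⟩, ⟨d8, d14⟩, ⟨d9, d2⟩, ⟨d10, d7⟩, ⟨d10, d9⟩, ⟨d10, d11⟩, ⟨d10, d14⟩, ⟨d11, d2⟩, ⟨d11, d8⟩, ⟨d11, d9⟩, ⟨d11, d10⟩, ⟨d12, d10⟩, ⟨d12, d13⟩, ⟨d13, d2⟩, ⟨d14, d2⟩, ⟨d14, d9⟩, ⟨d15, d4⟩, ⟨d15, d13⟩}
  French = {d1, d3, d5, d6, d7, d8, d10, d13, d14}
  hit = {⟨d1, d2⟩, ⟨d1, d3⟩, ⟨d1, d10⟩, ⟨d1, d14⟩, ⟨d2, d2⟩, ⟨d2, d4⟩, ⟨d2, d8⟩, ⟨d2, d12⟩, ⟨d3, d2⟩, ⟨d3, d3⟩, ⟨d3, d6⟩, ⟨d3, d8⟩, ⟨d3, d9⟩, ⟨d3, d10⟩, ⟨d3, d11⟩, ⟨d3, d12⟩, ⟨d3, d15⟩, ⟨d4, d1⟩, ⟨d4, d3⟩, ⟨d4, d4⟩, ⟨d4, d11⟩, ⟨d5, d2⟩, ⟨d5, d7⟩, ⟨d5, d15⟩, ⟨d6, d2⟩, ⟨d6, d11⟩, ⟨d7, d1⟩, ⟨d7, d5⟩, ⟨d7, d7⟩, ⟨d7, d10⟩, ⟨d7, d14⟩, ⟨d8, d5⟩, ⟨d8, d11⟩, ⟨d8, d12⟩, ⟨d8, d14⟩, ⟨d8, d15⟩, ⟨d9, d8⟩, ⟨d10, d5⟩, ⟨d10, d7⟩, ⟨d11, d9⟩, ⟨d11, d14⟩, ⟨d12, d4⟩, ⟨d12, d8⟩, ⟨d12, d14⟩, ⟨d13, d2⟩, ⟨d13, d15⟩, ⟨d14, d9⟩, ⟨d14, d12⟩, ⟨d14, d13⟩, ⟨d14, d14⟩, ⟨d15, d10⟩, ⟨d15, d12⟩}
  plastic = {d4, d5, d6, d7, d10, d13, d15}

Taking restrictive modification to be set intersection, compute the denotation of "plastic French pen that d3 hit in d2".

{ }

⟦that d3 hit⟧ = {x : ⟨d3, x⟩ ∈ ⟦hit⟧} = {d2, d3, d6, d8, d9, d10, d11, d12, d15}
⟦in d2⟧ = {x : ⟨x, d2⟩ ∈ ⟦in⟧} = {d2, d5, d7, d8, d9, d11, d13, d14}
⟦pen⟧ = {d1, d2, d3, d5, d9, d11, d12}
… ∩ ⟦that d3 hit⟧ = {d1, d2, d3, d5, d9, d11, d12} ∩ {d2, d3, d6, d8, d9, d10, d11, d12, d15} = {d2, d3, d9, d11, d12}
… ∩ ⟦in d2⟧ = {d2, d3, d9, d11, d12} ∩ {d2, d5, d7, d8, d9, d11, d13, d14} = {d2, d9, d11}
… ∩ ⟦plastic⟧ = {d2, d9, d11} ∩ {d4, d5, d6, d7, d10, d13, d15} = ∅
… ∩ ⟦French⟧ = ∅ ∩ {d1, d3, d5, d6, d7, d8, d10, d13, d14} = ∅
So ⟦plastic French pen that d3 hit in d2⟧ = { }.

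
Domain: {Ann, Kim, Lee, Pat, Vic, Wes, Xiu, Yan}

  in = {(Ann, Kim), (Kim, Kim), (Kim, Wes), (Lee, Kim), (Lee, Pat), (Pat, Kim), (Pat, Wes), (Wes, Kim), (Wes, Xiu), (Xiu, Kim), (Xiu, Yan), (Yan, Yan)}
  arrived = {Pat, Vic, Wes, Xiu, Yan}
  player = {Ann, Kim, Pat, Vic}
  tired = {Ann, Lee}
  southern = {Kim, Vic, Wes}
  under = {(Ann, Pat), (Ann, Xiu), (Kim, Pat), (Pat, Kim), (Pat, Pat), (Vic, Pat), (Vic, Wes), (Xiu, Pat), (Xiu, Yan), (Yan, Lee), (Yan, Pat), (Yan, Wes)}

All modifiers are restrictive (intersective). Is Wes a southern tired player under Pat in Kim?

no

⟦under Pat⟧ = {x : ⟨x, Pat⟩ ∈ ⟦under⟧} = {Ann, Kim, Pat, Vic, Xiu, Yan}
⟦in Kim⟧ = {x : ⟨x, Kim⟩ ∈ ⟦in⟧} = {Ann, Kim, Lee, Pat, Wes, Xiu}
⟦player⟧ = {Ann, Kim, Pat, Vic}
… ∩ ⟦under Pat⟧ = {Ann, Kim, Pat, Vic} ∩ {Ann, Kim, Pat, Vic, Xiu, Yan} = {Ann, Kim, Pat, Vic}
… ∩ ⟦in Kim⟧ = {Ann, Kim, Pat, Vic} ∩ {Ann, Kim, Lee, Pat, Wes, Xiu} = {Ann, Kim, Pat}
… ∩ ⟦southern⟧ = {Ann, Kim, Pat} ∩ {Kim, Vic, Wes} = {Kim}
… ∩ ⟦tired⟧ = {Kim} ∩ {Ann, Lee} = ∅
⟦southern tired player under Pat in Kim⟧ = ∅; Wes ∉ this set.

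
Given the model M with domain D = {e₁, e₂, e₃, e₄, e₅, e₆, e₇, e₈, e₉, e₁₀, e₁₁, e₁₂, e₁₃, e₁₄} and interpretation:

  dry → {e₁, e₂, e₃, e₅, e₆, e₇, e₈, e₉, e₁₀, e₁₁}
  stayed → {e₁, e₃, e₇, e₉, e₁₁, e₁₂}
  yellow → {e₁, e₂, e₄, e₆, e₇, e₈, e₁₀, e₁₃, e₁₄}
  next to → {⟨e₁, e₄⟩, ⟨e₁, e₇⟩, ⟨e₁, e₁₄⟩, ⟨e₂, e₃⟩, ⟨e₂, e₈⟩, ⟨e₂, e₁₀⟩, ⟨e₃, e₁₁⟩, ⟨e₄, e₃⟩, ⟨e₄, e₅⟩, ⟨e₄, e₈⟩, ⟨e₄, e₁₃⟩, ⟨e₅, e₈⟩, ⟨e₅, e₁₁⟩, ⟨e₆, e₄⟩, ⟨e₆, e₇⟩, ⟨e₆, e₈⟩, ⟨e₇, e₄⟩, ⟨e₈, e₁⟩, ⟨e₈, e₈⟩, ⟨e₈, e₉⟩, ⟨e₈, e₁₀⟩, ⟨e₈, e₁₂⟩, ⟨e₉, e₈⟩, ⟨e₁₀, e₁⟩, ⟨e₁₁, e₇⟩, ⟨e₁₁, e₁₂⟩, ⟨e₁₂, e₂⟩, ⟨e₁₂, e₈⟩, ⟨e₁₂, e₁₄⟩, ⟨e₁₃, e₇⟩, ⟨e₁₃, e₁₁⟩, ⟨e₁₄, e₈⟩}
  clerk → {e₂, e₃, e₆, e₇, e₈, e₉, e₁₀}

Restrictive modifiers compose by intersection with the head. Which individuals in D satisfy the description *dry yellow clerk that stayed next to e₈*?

{}

⟦that stayed⟧ = ⟦stayed⟧ = {e₁, e₃, e₇, e₉, e₁₁, e₁₂}
⟦next to e₈⟧ = {x : ⟨x, e₈⟩ ∈ ⟦next to⟧} = {e₂, e₄, e₅, e₆, e₈, e₉, e₁₂, e₁₄}
⟦clerk⟧ = {e₂, e₃, e₆, e₇, e₈, e₉, e₁₀}
… ∩ ⟦that stayed⟧ = {e₂, e₃, e₆, e₇, e₈, e₉, e₁₀} ∩ {e₁, e₃, e₇, e₉, e₁₁, e₁₂} = {e₃, e₇, e₉}
… ∩ ⟦next to e₈⟧ = {e₃, e₇, e₉} ∩ {e₂, e₄, e₅, e₆, e₈, e₉, e₁₂, e₁₄} = {e₉}
… ∩ ⟦dry⟧ = {e₉} ∩ {e₁, e₂, e₃, e₅, e₆, e₇, e₈, e₉, e₁₀, e₁₁} = {e₉}
… ∩ ⟦yellow⟧ = {e₉} ∩ {e₁, e₂, e₄, e₆, e₇, e₈, e₁₀, e₁₃, e₁₄} = ∅
So ⟦dry yellow clerk that stayed next to e₈⟧ = {}.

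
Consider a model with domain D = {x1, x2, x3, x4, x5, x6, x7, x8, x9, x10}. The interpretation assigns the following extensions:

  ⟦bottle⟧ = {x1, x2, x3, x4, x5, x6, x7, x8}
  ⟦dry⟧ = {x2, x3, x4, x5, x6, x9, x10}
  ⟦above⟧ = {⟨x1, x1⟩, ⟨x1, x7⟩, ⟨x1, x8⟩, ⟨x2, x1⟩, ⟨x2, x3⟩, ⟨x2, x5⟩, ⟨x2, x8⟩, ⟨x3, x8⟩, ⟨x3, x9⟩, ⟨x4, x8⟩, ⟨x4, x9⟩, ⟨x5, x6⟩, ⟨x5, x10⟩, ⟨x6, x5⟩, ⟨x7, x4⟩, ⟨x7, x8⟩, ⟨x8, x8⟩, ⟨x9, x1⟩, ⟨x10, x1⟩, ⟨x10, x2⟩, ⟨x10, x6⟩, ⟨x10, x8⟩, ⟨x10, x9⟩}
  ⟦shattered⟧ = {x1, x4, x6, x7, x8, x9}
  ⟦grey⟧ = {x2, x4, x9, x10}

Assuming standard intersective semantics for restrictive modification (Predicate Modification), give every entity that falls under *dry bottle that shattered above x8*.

⟦that shattered⟧ = ⟦shattered⟧ = {x1, x4, x6, x7, x8, x9}
⟦above x8⟧ = {x : ⟨x, x8⟩ ∈ ⟦above⟧} = {x1, x2, x3, x4, x7, x8, x10}
⟦bottle⟧ = {x1, x2, x3, x4, x5, x6, x7, x8}
… ∩ ⟦that shattered⟧ = {x1, x2, x3, x4, x5, x6, x7, x8} ∩ {x1, x4, x6, x7, x8, x9} = {x1, x4, x6, x7, x8}
… ∩ ⟦above x8⟧ = {x1, x4, x6, x7, x8} ∩ {x1, x2, x3, x4, x7, x8, x10} = {x1, x4, x7, x8}
… ∩ ⟦dry⟧ = {x1, x4, x7, x8} ∩ {x2, x3, x4, x5, x6, x9, x10} = {x4}
So ⟦dry bottle that shattered above x8⟧ = {x4}.

{x4}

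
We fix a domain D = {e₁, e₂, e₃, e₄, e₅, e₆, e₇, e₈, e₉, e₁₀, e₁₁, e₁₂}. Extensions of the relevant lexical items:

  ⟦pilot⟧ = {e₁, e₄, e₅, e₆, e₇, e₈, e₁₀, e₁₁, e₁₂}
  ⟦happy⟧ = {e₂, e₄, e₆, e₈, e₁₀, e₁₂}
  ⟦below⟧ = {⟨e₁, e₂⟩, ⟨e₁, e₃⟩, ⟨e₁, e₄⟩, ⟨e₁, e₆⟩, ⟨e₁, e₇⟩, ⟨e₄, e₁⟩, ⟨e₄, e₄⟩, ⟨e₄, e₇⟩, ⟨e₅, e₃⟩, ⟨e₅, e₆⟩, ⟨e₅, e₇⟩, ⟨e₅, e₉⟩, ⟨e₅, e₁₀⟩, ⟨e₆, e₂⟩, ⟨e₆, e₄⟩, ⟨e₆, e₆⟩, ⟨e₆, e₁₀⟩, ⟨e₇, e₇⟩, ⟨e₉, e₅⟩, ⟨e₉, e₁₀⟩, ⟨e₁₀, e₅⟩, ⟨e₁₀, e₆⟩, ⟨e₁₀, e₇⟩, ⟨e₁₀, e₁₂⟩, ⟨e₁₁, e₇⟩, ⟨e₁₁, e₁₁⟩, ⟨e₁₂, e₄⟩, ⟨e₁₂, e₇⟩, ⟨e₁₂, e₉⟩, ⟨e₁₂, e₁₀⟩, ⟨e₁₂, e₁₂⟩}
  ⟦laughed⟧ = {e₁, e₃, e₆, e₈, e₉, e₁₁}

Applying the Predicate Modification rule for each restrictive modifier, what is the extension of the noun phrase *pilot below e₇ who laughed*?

⟦below e₇⟧ = {x : ⟨x, e₇⟩ ∈ ⟦below⟧} = {e₁, e₄, e₅, e₇, e₁₀, e₁₁, e₁₂}
⟦who laughed⟧ = ⟦laughed⟧ = {e₁, e₃, e₆, e₈, e₉, e₁₁}
⟦pilot⟧ = {e₁, e₄, e₅, e₆, e₇, e₈, e₁₀, e₁₁, e₁₂}
… ∩ ⟦below e₇⟧ = {e₁, e₄, e₅, e₆, e₇, e₈, e₁₀, e₁₁, e₁₂} ∩ {e₁, e₄, e₅, e₇, e₁₀, e₁₁, e₁₂} = {e₁, e₄, e₅, e₇, e₁₀, e₁₁, e₁₂}
… ∩ ⟦who laughed⟧ = {e₁, e₄, e₅, e₇, e₁₀, e₁₁, e₁₂} ∩ {e₁, e₃, e₆, e₈, e₉, e₁₁} = {e₁, e₁₁}
So ⟦pilot below e₇ who laughed⟧ = {e₁, e₁₁}.

{e₁, e₁₁}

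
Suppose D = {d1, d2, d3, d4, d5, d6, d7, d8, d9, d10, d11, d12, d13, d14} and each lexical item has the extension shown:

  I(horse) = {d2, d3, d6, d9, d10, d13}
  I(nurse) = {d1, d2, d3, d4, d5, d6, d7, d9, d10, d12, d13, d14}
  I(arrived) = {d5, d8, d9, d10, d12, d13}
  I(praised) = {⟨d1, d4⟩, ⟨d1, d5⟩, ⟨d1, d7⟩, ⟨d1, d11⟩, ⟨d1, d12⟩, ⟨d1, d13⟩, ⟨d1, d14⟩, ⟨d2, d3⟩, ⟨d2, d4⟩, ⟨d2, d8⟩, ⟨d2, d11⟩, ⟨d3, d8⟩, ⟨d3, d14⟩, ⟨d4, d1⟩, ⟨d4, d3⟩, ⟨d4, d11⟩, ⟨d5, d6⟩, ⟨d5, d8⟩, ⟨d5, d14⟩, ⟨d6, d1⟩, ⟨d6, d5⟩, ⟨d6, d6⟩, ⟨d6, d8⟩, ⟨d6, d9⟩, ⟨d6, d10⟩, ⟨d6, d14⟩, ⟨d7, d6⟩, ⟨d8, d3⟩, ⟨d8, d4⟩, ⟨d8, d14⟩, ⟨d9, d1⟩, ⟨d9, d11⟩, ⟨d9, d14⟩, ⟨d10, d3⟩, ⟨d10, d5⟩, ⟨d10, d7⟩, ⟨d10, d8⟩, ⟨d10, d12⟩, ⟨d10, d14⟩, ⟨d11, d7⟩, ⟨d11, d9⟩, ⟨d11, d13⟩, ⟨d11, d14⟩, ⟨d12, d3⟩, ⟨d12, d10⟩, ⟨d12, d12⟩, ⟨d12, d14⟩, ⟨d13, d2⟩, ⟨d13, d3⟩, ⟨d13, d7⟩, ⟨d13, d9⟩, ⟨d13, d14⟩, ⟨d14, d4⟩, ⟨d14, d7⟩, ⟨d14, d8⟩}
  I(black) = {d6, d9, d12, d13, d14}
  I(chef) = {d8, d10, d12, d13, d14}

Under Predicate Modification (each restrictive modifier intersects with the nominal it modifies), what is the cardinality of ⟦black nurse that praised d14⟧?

⟦that praised d14⟧ = {x : ⟨x, d14⟩ ∈ ⟦praised⟧} = {d1, d3, d5, d6, d8, d9, d10, d11, d12, d13}
⟦nurse⟧ = {d1, d2, d3, d4, d5, d6, d7, d9, d10, d12, d13, d14}
… ∩ ⟦that praised d14⟧ = {d1, d2, d3, d4, d5, d6, d7, d9, d10, d12, d13, d14} ∩ {d1, d3, d5, d6, d8, d9, d10, d11, d12, d13} = {d1, d3, d5, d6, d9, d10, d12, d13}
… ∩ ⟦black⟧ = {d1, d3, d5, d6, d9, d10, d12, d13} ∩ {d6, d9, d12, d13, d14} = {d6, d9, d12, d13}
⟦black nurse that praised d14⟧ = {d6, d9, d12, d13}, so the cardinality is 4.

4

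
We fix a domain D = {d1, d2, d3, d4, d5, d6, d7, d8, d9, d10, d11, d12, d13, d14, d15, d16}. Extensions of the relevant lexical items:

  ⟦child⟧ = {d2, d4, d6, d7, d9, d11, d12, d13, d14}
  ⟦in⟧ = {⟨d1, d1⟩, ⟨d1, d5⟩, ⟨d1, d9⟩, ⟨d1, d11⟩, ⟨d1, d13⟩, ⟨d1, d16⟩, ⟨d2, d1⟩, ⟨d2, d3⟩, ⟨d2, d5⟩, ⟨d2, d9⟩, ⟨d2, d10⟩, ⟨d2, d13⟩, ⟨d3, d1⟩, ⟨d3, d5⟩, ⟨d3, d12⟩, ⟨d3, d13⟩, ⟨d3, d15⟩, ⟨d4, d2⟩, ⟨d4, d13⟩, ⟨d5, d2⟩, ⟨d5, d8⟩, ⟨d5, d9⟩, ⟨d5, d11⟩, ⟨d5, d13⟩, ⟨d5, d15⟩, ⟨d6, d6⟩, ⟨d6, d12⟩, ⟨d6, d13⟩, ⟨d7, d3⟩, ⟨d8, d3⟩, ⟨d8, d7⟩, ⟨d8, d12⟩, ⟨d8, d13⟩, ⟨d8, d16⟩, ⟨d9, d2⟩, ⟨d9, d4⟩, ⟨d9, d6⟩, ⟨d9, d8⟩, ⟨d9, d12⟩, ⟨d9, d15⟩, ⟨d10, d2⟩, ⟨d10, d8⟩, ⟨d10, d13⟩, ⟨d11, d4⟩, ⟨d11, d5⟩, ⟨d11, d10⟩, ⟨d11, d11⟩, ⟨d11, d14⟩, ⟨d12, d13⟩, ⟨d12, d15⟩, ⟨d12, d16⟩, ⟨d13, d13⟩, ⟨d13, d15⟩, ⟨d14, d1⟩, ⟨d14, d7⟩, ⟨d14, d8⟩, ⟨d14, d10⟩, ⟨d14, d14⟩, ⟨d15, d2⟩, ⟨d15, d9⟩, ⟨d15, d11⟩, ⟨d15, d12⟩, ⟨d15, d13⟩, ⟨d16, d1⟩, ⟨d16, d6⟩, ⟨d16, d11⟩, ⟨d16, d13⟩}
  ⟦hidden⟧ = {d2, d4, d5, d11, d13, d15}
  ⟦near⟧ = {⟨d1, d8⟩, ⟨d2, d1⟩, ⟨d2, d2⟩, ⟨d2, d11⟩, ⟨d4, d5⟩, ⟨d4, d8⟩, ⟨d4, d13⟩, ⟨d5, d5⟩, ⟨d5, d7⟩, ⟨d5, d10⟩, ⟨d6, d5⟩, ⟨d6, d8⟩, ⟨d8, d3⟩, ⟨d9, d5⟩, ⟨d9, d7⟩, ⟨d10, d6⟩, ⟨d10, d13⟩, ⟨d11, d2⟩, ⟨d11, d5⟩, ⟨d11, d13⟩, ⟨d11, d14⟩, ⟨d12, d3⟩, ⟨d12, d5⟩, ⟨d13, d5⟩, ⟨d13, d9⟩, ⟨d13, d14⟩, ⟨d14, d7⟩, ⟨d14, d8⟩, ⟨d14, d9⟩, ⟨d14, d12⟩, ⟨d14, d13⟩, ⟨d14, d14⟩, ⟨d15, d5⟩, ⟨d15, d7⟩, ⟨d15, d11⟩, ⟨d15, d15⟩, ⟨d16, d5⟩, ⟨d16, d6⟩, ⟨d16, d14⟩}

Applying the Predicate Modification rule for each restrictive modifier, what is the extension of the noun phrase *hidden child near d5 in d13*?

⟦near d5⟧ = {x : ⟨x, d5⟩ ∈ ⟦near⟧} = {d4, d5, d6, d9, d11, d12, d13, d15, d16}
⟦in d13⟧ = {x : ⟨x, d13⟩ ∈ ⟦in⟧} = {d1, d2, d3, d4, d5, d6, d8, d10, d12, d13, d15, d16}
⟦child⟧ = {d2, d4, d6, d7, d9, d11, d12, d13, d14}
… ∩ ⟦near d5⟧ = {d2, d4, d6, d7, d9, d11, d12, d13, d14} ∩ {d4, d5, d6, d9, d11, d12, d13, d15, d16} = {d4, d6, d9, d11, d12, d13}
… ∩ ⟦in d13⟧ = {d4, d6, d9, d11, d12, d13} ∩ {d1, d2, d3, d4, d5, d6, d8, d10, d12, d13, d15, d16} = {d4, d6, d12, d13}
… ∩ ⟦hidden⟧ = {d4, d6, d12, d13} ∩ {d2, d4, d5, d11, d13, d15} = {d4, d13}
So ⟦hidden child near d5 in d13⟧ = {d4, d13}.

{d4, d13}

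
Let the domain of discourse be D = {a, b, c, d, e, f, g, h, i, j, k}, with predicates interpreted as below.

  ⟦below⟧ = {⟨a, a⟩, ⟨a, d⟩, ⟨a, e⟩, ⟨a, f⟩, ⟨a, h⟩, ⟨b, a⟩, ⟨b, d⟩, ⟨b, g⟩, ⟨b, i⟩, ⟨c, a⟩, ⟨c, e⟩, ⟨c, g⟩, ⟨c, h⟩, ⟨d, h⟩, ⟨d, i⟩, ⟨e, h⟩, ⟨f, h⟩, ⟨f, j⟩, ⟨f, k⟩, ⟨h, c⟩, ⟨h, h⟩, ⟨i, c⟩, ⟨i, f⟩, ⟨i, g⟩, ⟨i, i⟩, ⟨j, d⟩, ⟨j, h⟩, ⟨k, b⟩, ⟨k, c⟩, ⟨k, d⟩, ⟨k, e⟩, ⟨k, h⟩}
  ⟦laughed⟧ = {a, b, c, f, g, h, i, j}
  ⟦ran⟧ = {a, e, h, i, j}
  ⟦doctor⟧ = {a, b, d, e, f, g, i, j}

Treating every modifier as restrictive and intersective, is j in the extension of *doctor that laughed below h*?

⟦that laughed⟧ = ⟦laughed⟧ = {a, b, c, f, g, h, i, j}
⟦below h⟧ = {x : ⟨x, h⟩ ∈ ⟦below⟧} = {a, c, d, e, f, h, j, k}
⟦doctor⟧ = {a, b, d, e, f, g, i, j}
… ∩ ⟦that laughed⟧ = {a, b, d, e, f, g, i, j} ∩ {a, b, c, f, g, h, i, j} = {a, b, f, g, i, j}
… ∩ ⟦below h⟧ = {a, b, f, g, i, j} ∩ {a, c, d, e, f, h, j, k} = {a, f, j}
⟦doctor that laughed below h⟧ = {a, f, j}; j ∈ this set.

yes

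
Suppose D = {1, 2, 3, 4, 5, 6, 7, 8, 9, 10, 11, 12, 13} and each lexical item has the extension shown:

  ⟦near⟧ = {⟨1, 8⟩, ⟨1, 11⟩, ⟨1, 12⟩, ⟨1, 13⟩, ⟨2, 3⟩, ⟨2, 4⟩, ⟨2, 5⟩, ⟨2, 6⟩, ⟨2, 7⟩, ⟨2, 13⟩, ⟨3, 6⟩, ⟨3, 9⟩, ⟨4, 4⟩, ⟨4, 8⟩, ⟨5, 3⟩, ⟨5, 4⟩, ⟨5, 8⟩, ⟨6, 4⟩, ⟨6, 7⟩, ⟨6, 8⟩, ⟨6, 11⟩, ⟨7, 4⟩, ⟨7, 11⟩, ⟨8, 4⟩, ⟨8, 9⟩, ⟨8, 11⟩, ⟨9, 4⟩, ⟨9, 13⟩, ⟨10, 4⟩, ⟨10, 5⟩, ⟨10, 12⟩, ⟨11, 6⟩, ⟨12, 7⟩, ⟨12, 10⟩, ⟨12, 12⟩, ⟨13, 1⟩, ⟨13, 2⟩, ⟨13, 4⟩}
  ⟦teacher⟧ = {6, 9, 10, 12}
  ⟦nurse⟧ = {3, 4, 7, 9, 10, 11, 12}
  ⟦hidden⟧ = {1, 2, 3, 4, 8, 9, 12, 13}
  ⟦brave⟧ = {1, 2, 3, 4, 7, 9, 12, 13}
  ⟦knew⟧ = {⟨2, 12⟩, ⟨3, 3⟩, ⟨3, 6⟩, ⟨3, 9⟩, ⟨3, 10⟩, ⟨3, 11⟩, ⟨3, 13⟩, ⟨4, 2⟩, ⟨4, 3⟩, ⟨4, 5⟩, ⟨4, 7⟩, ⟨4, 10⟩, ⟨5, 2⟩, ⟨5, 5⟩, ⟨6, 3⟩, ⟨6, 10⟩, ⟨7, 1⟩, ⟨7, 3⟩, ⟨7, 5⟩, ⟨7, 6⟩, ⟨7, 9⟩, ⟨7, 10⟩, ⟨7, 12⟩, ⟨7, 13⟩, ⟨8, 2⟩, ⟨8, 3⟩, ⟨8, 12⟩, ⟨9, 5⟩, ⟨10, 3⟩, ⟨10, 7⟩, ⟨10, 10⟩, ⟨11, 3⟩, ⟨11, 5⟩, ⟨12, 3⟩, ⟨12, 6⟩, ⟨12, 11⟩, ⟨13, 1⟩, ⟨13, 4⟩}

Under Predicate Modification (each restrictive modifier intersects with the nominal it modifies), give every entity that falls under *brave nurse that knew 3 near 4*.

{4, 7}

⟦that knew 3⟧ = {x : ⟨x, 3⟩ ∈ ⟦knew⟧} = {3, 4, 6, 7, 8, 10, 11, 12}
⟦near 4⟧ = {x : ⟨x, 4⟩ ∈ ⟦near⟧} = {2, 4, 5, 6, 7, 8, 9, 10, 13}
⟦nurse⟧ = {3, 4, 7, 9, 10, 11, 12}
… ∩ ⟦that knew 3⟧ = {3, 4, 7, 9, 10, 11, 12} ∩ {3, 4, 6, 7, 8, 10, 11, 12} = {3, 4, 7, 10, 11, 12}
… ∩ ⟦near 4⟧ = {3, 4, 7, 10, 11, 12} ∩ {2, 4, 5, 6, 7, 8, 9, 10, 13} = {4, 7, 10}
… ∩ ⟦brave⟧ = {4, 7, 10} ∩ {1, 2, 3, 4, 7, 9, 12, 13} = {4, 7}
So ⟦brave nurse that knew 3 near 4⟧ = {4, 7}.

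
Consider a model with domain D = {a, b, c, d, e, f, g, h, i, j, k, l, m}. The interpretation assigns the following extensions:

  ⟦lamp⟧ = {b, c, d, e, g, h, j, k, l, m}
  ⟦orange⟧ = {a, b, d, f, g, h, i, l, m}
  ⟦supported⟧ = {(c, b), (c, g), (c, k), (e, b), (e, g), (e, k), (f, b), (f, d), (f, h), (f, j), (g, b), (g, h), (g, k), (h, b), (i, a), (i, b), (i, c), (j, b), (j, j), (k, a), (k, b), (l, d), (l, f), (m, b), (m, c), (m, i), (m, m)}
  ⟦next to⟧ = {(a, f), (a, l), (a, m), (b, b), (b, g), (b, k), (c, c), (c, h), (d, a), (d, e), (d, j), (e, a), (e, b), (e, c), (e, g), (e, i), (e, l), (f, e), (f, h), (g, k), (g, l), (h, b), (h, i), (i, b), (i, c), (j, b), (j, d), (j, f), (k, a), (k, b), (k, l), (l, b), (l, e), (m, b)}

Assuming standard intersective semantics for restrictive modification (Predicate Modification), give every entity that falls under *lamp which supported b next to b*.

{e, h, j, k, m}

⟦which supported b⟧ = {x : ⟨x, b⟩ ∈ ⟦supported⟧} = {c, e, f, g, h, i, j, k, m}
⟦next to b⟧ = {x : ⟨x, b⟩ ∈ ⟦next to⟧} = {b, e, h, i, j, k, l, m}
⟦lamp⟧ = {b, c, d, e, g, h, j, k, l, m}
… ∩ ⟦which supported b⟧ = {b, c, d, e, g, h, j, k, l, m} ∩ {c, e, f, g, h, i, j, k, m} = {c, e, g, h, j, k, m}
… ∩ ⟦next to b⟧ = {c, e, g, h, j, k, m} ∩ {b, e, h, i, j, k, l, m} = {e, h, j, k, m}
So ⟦lamp which supported b next to b⟧ = {e, h, j, k, m}.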